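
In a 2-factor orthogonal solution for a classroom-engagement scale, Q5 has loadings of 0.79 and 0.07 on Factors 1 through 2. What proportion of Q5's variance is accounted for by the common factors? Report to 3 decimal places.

h² = 0.79² + 0.07² = 0.6241 + 0.0049 = 0.6290

0.629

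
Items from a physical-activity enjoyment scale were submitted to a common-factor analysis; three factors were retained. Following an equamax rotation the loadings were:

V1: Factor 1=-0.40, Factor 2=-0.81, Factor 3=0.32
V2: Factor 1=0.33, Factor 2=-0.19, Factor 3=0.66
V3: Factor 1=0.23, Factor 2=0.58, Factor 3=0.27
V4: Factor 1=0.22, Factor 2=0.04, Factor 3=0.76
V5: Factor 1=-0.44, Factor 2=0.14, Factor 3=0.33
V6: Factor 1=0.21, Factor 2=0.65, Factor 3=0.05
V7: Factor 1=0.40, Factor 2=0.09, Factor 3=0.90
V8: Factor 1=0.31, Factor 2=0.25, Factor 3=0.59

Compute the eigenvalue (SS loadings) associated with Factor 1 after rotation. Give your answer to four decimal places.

SS loadings for Factor 1 = (-0.40)² + 0.33² + 0.23² + 0.22² + (-0.44)² + 0.21² + 0.40² + 0.31² = 0.1600 + 0.1089 + 0.0529 + 0.0484 + 0.1936 + 0.0441 + 0.1600 + 0.0961 = 0.8640

0.8640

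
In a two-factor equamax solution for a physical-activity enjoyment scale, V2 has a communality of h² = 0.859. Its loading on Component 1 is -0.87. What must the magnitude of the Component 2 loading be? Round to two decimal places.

0.32

Under orthogonal rotation h² = Σλ², so λ_Component 2² = h² − (0.7569) = 0.859 − 0.7569 = 0.1021.
|λ| = √0.1021 = 0.3195.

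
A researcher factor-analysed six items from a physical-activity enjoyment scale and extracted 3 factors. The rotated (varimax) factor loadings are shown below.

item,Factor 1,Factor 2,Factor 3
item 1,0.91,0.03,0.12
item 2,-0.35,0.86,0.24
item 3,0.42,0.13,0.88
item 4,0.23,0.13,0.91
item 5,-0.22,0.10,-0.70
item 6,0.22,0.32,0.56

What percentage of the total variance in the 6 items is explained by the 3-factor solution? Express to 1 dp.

77.4%

Communalities: 0.8434, 0.9197, 0.9677, 0.8979, 0.5484, 0.4644; Σh² = 4.6415.
Total variance with 6 standardized items is 6, so the solution explains 4.6415/6 = 0.7736 = 77.36%.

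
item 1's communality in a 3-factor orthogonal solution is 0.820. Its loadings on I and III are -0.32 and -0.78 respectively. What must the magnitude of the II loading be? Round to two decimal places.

Under orthogonal rotation h² = Σλ², so λ_II² = h² − (0.7108) = 0.820 − 0.7108 = 0.1092.
|λ| = √0.1092 = 0.3305.

0.33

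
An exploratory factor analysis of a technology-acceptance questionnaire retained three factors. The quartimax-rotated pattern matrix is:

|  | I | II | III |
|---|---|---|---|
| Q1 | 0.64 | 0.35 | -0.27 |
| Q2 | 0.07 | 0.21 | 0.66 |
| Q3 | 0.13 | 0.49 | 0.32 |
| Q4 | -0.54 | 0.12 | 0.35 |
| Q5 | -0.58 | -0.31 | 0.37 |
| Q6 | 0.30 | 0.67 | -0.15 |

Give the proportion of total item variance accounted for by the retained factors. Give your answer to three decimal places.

0.501

SS loadings by factor: 1.1494, 0.9661, 0.8928; total = 3.0083.
Total variance with 6 standardized items is 6, so the solution explains 3.0083/6 = 0.5014.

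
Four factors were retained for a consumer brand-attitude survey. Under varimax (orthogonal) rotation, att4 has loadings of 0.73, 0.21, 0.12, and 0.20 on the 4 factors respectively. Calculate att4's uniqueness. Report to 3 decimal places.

0.369

h² = 0.73² + 0.21² + 0.12² + 0.20² = 0.5329 + 0.0441 + 0.0144 + 0.0400 = 0.6314
Uniqueness u² = 1 − h² = 1 − 0.6314 = 0.3686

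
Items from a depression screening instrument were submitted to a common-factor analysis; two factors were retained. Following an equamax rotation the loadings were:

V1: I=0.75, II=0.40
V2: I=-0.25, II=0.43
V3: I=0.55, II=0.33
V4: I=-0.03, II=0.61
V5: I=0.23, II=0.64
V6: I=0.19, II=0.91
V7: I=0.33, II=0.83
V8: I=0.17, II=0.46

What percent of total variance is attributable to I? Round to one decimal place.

14.4%

SS loadings for I = 0.75² + (-0.25)² + 0.55² + (-0.03)² + 0.23² + 0.19² + 0.33² + 0.17² = 1.1552
With 8 standardized items, total variance = 8. Proportion = 1.1552/8 = 0.1444 → 14.44%.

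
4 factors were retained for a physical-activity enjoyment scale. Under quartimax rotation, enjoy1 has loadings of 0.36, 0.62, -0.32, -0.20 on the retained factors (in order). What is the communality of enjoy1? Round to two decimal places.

0.66

h² = 0.36² + 0.62² + (-0.32)² + (-0.20)² = 0.1296 + 0.3844 + 0.1024 + 0.0400 = 0.6564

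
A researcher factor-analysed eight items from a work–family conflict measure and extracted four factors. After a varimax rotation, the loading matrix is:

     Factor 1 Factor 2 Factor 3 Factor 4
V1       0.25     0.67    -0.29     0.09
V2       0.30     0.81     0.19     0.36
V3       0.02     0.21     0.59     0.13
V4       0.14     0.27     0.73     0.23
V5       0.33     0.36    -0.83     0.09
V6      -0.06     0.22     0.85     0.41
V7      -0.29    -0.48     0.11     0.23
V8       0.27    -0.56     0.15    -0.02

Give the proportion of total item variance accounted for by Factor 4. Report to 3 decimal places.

0.055

SS loadings for Factor 4 = 0.09² + 0.36² + 0.13² + 0.23² + 0.09² + 0.41² + 0.23² + (-0.02)² = 0.4370
Proportion of variance = 0.4370 / 8 = 0.0546.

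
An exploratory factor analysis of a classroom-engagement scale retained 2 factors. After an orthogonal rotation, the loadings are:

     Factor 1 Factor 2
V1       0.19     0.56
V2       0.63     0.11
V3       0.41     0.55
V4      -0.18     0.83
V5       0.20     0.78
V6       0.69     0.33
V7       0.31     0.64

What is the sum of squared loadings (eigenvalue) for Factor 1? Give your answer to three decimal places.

SS loadings for Factor 1 = 0.19² + 0.63² + 0.41² + (-0.18)² + 0.20² + 0.69² + 0.31² = 0.0361 + 0.3969 + 0.1681 + 0.0324 + 0.0400 + 0.4761 + 0.0961 = 1.2457

1.246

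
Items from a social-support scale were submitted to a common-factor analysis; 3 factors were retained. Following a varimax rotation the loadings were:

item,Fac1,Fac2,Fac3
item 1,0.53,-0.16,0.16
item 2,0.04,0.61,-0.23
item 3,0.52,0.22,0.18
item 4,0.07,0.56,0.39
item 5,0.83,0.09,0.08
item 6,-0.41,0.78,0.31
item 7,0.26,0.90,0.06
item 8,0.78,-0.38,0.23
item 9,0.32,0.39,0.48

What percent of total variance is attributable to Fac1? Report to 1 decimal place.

24.4%

SS loadings for Fac1 = 0.53² + 0.04² + 0.52² + 0.07² + 0.83² + (-0.41)² + 0.26² + 0.78² + 0.32² = 2.1932
With 9 standardized items, total variance = 9. Proportion = 2.1932/9 = 0.2437 → 24.37%.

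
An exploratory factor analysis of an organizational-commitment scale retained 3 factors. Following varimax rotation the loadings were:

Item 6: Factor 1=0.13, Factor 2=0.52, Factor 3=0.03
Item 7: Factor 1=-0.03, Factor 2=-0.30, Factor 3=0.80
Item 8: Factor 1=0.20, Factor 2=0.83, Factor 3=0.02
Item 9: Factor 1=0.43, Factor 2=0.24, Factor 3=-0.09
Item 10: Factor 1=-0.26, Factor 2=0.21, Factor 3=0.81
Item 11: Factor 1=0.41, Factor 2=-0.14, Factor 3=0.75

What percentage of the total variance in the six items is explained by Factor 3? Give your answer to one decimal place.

SS loadings for Factor 3 = 0.03² + 0.80² + 0.02² + (-0.09)² + 0.81² + 0.75² = 1.8680
With 6 standardized items, total variance = 6. Proportion = 1.8680/6 = 0.3113 → 31.13%.

31.1%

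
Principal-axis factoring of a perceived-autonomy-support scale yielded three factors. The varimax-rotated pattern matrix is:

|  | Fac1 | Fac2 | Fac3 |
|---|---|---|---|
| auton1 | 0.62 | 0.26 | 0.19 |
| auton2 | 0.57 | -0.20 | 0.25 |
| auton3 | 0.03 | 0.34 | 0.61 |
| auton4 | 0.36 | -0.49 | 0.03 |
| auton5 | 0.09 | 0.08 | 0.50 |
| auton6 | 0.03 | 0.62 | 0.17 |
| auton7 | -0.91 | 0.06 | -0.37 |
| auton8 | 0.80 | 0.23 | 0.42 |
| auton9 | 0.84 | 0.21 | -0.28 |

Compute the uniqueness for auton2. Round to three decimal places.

0.573

h² = 0.57² + (-0.20)² + 0.25² = 0.3249 + 0.0400 + 0.0625 = 0.4274
Uniqueness u² = 1 − h² = 1 − 0.4274 = 0.5726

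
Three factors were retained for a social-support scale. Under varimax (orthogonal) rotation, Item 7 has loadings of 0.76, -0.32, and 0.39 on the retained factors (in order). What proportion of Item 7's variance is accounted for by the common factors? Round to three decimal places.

0.832

h² = 0.76² + (-0.32)² + 0.39² = 0.5776 + 0.1024 + 0.1521 = 0.8321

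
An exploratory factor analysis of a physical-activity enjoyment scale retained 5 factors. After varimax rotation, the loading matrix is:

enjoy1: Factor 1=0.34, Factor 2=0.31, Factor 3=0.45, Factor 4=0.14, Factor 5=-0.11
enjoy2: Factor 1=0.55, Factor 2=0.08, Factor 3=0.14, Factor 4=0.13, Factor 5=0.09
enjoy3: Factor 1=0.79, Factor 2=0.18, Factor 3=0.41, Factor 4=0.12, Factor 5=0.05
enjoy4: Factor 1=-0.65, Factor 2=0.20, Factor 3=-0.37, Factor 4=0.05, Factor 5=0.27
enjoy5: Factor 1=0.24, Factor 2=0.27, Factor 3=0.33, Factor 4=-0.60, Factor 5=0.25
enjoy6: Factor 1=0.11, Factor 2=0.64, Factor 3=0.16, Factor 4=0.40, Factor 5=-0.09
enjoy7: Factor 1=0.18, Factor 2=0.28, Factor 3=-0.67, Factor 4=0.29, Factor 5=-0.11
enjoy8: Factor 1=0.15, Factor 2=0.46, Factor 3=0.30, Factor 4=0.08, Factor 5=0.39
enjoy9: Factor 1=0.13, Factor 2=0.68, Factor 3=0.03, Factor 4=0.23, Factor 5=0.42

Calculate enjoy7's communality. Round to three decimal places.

0.656

h² = 0.18² + 0.28² + (-0.67)² + 0.29² + (-0.11)² = 0.0324 + 0.0784 + 0.4489 + 0.0841 + 0.0121 = 0.6559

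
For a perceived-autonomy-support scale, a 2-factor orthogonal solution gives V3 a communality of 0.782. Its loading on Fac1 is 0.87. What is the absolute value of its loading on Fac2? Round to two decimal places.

Under orthogonal rotation h² = Σλ², so λ_Fac2² = h² − (0.7569) = 0.782 − 0.7569 = 0.0251.
|λ| = √0.0251 = 0.1584.

0.16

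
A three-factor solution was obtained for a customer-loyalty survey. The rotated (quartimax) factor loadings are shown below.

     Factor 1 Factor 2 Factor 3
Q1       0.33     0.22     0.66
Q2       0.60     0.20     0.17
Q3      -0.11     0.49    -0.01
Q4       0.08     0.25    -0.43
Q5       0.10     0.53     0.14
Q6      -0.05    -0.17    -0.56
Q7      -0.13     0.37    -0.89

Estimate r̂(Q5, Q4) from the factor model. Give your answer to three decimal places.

0.080

r̂ = Σ λ_i·λ_j across factors = (0.10)(0.08) + (0.53)(0.25) + (0.14)(-0.43)
  = +0.0080 +0.1325 -0.0602 = 0.0803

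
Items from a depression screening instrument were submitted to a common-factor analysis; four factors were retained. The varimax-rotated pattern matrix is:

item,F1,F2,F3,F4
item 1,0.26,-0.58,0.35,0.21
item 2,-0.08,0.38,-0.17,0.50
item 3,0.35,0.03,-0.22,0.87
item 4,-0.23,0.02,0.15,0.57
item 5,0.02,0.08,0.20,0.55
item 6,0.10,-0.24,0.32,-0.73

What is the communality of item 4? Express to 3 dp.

h² = (-0.23)² + 0.02² + 0.15² + 0.57² = 0.0529 + 0.0004 + 0.0225 + 0.3249 = 0.4007

0.401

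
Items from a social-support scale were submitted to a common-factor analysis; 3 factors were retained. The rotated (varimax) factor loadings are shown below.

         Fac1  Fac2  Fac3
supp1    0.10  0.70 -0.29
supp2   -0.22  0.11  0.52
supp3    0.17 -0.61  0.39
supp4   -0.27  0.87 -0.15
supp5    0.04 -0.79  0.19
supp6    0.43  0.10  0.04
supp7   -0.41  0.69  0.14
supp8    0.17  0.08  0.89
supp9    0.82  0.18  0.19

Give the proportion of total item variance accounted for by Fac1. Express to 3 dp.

0.135

SS loadings for Fac1 = 0.10² + (-0.22)² + 0.17² + (-0.27)² + 0.04² + 0.43² + (-0.41)² + 0.17² + 0.82² = 1.2161
Proportion of variance = 1.2161 / 9 = 0.1351.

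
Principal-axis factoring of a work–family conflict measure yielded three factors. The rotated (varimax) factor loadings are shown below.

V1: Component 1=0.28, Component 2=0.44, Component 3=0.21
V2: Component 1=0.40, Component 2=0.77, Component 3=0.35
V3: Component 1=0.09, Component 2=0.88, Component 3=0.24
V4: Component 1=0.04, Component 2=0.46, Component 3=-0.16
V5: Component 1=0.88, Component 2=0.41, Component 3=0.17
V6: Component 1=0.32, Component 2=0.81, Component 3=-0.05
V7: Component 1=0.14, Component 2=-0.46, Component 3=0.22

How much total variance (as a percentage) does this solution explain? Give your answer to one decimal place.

SS loadings by factor: 1.1445, 2.8083, 0.3296; total = 4.2824.
Total variance with 7 standardized items is 7, so the solution explains 4.2824/7 = 0.6118 = 61.18%.

61.2%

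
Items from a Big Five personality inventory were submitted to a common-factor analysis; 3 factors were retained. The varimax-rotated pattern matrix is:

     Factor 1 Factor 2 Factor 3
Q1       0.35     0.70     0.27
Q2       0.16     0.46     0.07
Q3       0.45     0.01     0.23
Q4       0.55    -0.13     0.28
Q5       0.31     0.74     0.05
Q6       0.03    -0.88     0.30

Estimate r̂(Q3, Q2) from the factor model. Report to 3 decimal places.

r̂ = Σ λ_i·λ_j across factors = (0.45)(0.16) + (0.01)(0.46) + (0.23)(0.07)
  = +0.0720 +0.0046 +0.0161 = 0.0927

0.093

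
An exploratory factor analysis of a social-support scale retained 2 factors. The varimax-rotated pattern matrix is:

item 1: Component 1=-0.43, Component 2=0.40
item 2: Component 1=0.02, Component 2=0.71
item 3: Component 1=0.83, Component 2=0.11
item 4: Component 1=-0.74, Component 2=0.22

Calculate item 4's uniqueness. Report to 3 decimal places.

h² = (-0.74)² + 0.22² = 0.5476 + 0.0484 = 0.5960
Uniqueness u² = 1 − h² = 1 − 0.5960 = 0.4040

0.404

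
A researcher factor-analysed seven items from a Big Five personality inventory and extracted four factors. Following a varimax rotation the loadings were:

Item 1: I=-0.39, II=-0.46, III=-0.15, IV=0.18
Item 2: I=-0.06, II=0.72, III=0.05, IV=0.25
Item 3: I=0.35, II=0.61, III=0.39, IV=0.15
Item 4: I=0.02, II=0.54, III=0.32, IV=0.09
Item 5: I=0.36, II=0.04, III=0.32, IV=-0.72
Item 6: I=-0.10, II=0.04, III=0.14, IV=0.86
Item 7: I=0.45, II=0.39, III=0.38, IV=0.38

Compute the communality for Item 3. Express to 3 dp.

h² = 0.35² + 0.61² + 0.39² + 0.15² = 0.1225 + 0.3721 + 0.1521 + 0.0225 = 0.6692

0.669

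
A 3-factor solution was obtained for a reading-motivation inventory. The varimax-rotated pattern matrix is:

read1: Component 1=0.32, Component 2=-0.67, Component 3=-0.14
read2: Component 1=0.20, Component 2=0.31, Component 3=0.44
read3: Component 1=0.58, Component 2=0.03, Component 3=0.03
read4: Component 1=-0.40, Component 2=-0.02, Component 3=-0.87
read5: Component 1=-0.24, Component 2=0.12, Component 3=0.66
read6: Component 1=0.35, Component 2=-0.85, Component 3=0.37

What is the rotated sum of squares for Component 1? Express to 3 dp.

0.819

SS loadings for Component 1 = 0.32² + 0.20² + 0.58² + (-0.40)² + (-0.24)² + 0.35² = 0.1024 + 0.0400 + 0.3364 + 0.1600 + 0.0576 + 0.1225 = 0.8189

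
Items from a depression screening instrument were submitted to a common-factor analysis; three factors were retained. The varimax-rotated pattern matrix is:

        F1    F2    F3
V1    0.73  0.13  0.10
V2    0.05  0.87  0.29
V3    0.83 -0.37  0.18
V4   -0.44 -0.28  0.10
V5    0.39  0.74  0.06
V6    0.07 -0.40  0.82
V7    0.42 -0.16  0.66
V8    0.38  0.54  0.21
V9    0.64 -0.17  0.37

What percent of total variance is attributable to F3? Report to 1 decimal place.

SS loadings for F3 = 0.10² + 0.29² + 0.18² + 0.10² + 0.06² + 0.82² + 0.66² + 0.21² + 0.37² = 1.4291
With 9 standardized items, total variance = 9. Proportion = 1.4291/9 = 0.1588 → 15.88%.

15.9%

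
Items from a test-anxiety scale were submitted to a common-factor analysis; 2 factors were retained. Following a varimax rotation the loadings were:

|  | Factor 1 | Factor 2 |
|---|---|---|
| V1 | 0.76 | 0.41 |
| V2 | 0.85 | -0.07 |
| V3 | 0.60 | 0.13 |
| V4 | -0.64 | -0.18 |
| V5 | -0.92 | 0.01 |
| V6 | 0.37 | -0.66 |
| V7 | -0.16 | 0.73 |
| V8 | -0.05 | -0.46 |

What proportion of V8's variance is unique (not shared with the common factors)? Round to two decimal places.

0.79

h² = (-0.05)² + (-0.46)² = 0.0025 + 0.2116 = 0.2141
Uniqueness u² = 1 − h² = 1 − 0.2141 = 0.7859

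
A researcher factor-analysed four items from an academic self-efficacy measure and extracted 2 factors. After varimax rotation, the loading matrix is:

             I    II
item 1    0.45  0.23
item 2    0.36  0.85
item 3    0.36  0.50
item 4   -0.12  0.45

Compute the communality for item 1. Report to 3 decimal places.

h² = 0.45² + 0.23² = 0.2025 + 0.0529 = 0.2554

0.255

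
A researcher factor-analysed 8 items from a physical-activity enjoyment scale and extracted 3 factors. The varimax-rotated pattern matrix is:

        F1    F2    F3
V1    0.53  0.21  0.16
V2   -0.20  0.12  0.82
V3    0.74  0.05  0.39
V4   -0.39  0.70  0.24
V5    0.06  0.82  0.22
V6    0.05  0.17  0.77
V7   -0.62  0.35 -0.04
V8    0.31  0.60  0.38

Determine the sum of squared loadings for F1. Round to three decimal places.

1.507

SS loadings for F1 = 0.53² + (-0.20)² + 0.74² + (-0.39)² + 0.06² + 0.05² + (-0.62)² + 0.31² = 0.2809 + 0.0400 + 0.5476 + 0.1521 + 0.0036 + 0.0025 + 0.3844 + 0.0961 = 1.5072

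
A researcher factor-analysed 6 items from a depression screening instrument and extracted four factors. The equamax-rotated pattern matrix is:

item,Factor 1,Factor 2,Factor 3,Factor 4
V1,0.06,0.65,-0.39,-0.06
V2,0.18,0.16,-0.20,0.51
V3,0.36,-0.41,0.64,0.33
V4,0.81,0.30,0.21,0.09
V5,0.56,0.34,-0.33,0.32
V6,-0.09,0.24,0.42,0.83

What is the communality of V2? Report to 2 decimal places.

0.36

h² = 0.18² + 0.16² + (-0.20)² + 0.51² = 0.0324 + 0.0256 + 0.0400 + 0.2601 = 0.3581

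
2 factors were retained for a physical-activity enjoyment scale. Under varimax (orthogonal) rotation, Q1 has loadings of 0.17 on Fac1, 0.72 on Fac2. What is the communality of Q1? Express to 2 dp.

h² = 0.17² + 0.72² = 0.0289 + 0.5184 = 0.5473

0.55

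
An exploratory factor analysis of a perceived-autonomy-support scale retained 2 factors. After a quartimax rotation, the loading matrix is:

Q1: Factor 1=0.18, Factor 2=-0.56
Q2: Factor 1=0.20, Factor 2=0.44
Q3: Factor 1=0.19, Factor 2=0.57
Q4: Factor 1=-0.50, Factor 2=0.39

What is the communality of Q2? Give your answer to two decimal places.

h² = 0.20² + 0.44² = 0.0400 + 0.1936 = 0.2336

0.23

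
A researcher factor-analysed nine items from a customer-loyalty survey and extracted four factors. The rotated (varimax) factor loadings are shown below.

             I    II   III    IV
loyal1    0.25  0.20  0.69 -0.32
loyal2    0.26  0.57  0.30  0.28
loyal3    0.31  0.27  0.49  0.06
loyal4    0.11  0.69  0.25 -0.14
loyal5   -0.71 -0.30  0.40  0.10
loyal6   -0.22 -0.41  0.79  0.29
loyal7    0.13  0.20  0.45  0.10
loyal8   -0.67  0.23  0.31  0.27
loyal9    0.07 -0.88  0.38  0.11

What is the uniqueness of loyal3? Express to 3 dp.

0.587

h² = 0.31² + 0.27² + 0.49² + 0.06² = 0.0961 + 0.0729 + 0.2401 + 0.0036 = 0.4127
Uniqueness u² = 1 − h² = 1 − 0.4127 = 0.5873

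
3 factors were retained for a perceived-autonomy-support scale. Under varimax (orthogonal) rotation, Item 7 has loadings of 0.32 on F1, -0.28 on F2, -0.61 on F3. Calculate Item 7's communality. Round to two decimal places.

0.55

h² = 0.32² + (-0.28)² + (-0.61)² = 0.1024 + 0.0784 + 0.3721 = 0.5529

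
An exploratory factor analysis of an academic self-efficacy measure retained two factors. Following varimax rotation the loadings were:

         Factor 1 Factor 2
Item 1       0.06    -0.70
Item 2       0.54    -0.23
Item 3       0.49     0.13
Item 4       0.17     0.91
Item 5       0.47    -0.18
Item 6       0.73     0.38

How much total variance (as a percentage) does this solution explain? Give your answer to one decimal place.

48.0%

Communalities: 0.4936, 0.3445, 0.2570, 0.8570, 0.2533, 0.6773; Σh² = 2.8827.
Total variance with 6 standardized items is 6, so the solution explains 2.8827/6 = 0.4804 = 48.04%.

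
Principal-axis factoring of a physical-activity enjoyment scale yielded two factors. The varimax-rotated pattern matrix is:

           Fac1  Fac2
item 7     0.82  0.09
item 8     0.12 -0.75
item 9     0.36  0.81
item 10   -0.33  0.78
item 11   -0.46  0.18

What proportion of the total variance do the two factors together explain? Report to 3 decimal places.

0.601

SS loadings by factor: 1.1369, 1.8675; total = 3.0044.
Total variance with 5 standardized items is 5, so the solution explains 3.0044/5 = 0.6009.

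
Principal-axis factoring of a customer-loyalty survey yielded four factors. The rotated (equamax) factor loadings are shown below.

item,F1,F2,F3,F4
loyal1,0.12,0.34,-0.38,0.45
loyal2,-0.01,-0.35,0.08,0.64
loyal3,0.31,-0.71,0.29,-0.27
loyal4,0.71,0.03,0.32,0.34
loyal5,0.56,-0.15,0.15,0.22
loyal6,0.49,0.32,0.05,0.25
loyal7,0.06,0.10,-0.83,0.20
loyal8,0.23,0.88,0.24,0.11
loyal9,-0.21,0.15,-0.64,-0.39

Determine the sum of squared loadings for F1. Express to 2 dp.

1.27

SS loadings for F1 = 0.12² + (-0.01)² + 0.31² + 0.71² + 0.56² + 0.49² + 0.06² + 0.23² + (-0.21)² = 0.0144 + 0.0001 + 0.0961 + 0.5041 + 0.3136 + 0.2401 + 0.0036 + 0.0529 + 0.0441 = 1.2690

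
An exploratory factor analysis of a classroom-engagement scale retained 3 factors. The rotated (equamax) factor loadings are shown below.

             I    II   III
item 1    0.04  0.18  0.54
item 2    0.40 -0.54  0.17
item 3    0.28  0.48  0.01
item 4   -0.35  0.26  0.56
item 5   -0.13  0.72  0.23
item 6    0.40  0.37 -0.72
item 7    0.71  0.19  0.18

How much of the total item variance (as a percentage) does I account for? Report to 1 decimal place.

SS loadings for I = 0.04² + 0.40² + 0.28² + (-0.35)² + (-0.13)² + 0.40² + 0.71² = 1.0435
With 7 standardized items, total variance = 7. Proportion = 1.0435/7 = 0.1491 → 14.91%.

14.9%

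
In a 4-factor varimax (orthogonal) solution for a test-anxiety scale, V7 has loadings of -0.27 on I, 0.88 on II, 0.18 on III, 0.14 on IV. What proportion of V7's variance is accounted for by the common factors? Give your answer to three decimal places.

h² = (-0.27)² + 0.88² + 0.18² + 0.14² = 0.0729 + 0.7744 + 0.0324 + 0.0196 = 0.8993

0.899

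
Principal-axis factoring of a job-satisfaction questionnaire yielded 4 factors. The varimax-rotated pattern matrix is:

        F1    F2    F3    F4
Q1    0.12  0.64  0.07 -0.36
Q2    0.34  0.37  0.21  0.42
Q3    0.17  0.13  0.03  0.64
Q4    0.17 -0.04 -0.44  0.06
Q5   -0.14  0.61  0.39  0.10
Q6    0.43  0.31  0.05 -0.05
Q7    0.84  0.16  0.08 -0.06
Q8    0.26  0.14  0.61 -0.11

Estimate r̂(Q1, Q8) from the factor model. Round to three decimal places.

0.203

r̂ = Σ λ_i·λ_j across factors = (0.12)(0.26) + (0.64)(0.14) + (0.07)(0.61) + (-0.36)(-0.11)
  = +0.0312 +0.0896 +0.0427 +0.0396 = 0.2031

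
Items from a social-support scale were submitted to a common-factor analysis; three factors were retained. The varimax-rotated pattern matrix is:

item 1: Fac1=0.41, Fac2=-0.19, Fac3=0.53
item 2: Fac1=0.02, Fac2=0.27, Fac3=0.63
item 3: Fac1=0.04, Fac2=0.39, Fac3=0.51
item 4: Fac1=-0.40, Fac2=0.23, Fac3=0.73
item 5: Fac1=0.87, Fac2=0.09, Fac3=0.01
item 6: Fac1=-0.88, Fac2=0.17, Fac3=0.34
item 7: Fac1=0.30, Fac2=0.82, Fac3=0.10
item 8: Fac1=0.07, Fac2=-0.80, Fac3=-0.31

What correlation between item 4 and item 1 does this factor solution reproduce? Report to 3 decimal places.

r̂ = Σ λ_i·λ_j across factors = (-0.40)(0.41) + (0.23)(-0.19) + (0.73)(0.53)
  = -0.1640 -0.0437 +0.3869 = 0.1792

0.179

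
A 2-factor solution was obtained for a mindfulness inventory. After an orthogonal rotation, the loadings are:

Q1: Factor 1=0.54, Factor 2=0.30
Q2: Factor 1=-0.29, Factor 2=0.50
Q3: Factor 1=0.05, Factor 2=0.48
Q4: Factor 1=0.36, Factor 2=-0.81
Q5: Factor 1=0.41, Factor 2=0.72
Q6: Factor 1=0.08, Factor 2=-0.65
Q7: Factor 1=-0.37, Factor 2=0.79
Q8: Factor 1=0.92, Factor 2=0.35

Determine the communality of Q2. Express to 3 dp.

0.334

h² = (-0.29)² + 0.50² = 0.0841 + 0.2500 = 0.3341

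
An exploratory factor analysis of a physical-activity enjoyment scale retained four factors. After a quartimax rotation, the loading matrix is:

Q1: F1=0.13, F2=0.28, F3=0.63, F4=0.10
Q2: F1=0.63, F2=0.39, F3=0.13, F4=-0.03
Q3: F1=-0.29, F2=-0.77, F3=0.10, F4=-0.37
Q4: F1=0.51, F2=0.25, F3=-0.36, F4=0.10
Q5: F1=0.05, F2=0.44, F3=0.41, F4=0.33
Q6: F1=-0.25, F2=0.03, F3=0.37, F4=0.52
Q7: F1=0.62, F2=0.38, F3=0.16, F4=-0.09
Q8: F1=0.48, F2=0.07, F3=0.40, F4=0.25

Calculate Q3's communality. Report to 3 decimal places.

0.824

h² = (-0.29)² + (-0.77)² + 0.10² + (-0.37)² = 0.0841 + 0.5929 + 0.0100 + 0.1369 = 0.8239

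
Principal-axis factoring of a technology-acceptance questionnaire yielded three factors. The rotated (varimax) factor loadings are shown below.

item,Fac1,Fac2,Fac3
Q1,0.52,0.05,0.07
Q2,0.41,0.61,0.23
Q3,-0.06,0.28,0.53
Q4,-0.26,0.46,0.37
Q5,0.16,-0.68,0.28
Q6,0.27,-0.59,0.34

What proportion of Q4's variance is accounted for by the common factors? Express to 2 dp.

h² = (-0.26)² + 0.46² + 0.37² = 0.0676 + 0.2116 + 0.1369 = 0.4161

0.42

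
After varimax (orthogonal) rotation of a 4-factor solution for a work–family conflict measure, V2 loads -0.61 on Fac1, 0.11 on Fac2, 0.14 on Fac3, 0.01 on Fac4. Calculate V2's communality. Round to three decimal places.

0.404

h² = (-0.61)² + 0.11² + 0.14² + 0.01² = 0.3721 + 0.0121 + 0.0196 + 0.0001 = 0.4039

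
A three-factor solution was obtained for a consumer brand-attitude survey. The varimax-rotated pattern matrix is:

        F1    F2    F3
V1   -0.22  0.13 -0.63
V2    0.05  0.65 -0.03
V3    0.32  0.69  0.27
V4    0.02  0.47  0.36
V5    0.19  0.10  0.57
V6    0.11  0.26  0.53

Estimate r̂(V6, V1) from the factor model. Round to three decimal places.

r̂ = Σ λ_i·λ_j across factors = (0.11)(-0.22) + (0.26)(0.13) + (0.53)(-0.63)
  = -0.0242 +0.0338 -0.3339 = -0.3243

-0.324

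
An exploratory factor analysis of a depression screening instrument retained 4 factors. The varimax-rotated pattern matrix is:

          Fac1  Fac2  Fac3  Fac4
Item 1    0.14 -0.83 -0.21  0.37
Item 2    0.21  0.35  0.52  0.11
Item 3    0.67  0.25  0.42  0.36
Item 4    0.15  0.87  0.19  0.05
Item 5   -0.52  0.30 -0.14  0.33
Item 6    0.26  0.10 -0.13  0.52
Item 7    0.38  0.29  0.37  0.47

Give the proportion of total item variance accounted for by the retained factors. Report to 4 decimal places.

Communalities: 0.8895, 0.4491, 0.8174, 0.8180, 0.4889, 0.3649, 0.5863; Σh² = 4.4141.
Total variance with 7 standardized items is 7, so the solution explains 4.4141/7 = 0.6306.

0.6306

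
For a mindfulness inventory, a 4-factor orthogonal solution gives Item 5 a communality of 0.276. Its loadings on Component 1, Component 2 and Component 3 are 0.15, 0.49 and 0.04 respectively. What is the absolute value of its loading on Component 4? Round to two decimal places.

0.11

Under orthogonal rotation h² = Σλ², so λ_Component 4² = h² − (0.2642) = 0.276 − 0.2642 = 0.0118.
|λ| = √0.0118 = 0.1086.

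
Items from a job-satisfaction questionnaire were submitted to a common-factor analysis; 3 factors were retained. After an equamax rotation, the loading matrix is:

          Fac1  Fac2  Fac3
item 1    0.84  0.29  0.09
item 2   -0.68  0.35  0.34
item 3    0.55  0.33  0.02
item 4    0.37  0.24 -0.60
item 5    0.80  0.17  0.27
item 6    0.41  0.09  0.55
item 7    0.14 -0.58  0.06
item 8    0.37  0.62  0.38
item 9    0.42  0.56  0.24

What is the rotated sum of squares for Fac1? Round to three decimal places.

SS loadings for Fac1 = 0.84² + (-0.68)² + 0.55² + 0.37² + 0.80² + 0.41² + 0.14² + 0.37² + 0.42² = 0.7056 + 0.4624 + 0.3025 + 0.1369 + 0.6400 + 0.1681 + 0.0196 + 0.1369 + 0.1764 = 2.7484

2.748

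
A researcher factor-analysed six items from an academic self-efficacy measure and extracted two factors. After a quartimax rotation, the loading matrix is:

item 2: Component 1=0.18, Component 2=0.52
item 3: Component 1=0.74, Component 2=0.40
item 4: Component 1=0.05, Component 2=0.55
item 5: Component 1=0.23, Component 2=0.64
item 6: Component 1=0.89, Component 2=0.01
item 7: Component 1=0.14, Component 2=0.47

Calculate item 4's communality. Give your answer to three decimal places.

0.305

h² = 0.05² + 0.55² = 0.0025 + 0.3025 = 0.3050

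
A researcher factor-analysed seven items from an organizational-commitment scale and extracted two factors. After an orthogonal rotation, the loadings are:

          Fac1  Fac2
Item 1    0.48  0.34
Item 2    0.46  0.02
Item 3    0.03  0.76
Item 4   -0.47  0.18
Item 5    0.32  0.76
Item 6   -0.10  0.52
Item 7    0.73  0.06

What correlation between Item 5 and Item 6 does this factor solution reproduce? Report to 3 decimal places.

r̂ = Σ λ_i·λ_j across factors = (0.32)(-0.10) + (0.76)(0.52)
  = -0.0320 +0.3952 = 0.3632

0.363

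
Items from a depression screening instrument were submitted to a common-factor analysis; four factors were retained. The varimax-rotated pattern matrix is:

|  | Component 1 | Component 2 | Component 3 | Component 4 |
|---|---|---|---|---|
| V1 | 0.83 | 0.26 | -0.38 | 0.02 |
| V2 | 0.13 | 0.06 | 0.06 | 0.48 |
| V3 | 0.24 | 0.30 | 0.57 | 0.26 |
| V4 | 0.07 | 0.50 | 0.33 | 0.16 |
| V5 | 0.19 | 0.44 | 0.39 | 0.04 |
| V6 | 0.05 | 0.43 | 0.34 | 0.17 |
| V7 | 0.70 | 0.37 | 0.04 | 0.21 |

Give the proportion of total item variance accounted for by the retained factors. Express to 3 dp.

0.496

SS loadings by factor: 1.2969, 0.9266, 0.8511, 0.3986; total = 3.4732.
Total variance with 7 standardized items is 7, so the solution explains 3.4732/7 = 0.4962.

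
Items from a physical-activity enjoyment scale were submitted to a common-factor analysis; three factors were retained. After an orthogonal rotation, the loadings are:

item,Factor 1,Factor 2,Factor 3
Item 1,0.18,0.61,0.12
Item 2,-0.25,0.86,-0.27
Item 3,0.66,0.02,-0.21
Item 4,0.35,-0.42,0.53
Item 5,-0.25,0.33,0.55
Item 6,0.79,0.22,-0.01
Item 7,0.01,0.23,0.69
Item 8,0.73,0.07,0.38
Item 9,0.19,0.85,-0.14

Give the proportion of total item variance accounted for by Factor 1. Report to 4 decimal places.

SS loadings for Factor 1 = 0.18² + (-0.25)² + 0.66² + 0.35² + (-0.25)² + 0.79² + 0.01² + 0.73² + 0.19² = 1.9087
Proportion of variance = 1.9087 / 9 = 0.2121.

0.2121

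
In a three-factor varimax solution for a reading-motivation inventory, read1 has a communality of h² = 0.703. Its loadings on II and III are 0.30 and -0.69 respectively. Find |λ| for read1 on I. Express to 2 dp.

0.37

Under orthogonal rotation h² = Σλ², so λ_I² = h² − (0.5661) = 0.703 − 0.5661 = 0.1369.
|λ| = √0.1369 = 0.3700.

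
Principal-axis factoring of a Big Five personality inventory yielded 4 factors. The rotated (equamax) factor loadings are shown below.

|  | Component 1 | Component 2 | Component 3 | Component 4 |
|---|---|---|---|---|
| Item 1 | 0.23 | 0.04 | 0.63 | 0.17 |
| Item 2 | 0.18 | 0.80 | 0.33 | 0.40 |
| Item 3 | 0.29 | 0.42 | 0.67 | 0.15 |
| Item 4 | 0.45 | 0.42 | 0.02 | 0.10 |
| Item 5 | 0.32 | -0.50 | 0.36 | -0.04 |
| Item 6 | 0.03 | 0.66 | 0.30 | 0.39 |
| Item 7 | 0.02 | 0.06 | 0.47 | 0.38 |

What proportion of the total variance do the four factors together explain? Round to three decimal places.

0.582

SS loadings by factor: 0.4756, 1.6836, 1.3956, 0.5195; total = 4.0743.
Total variance with 7 standardized items is 7, so the solution explains 4.0743/7 = 0.5820.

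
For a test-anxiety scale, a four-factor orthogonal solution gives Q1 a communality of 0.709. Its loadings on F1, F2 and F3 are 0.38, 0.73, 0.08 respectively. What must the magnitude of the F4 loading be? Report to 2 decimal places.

0.16

Under orthogonal rotation h² = Σλ², so λ_F4² = h² − (0.6837) = 0.709 − 0.6837 = 0.0253.
|λ| = √0.0253 = 0.1591.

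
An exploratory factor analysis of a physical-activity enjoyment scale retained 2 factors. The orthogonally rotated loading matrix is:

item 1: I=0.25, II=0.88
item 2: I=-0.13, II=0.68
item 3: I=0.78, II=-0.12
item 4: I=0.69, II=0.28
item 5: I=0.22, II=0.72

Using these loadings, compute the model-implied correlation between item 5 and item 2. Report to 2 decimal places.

r̂ = Σ λ_i·λ_j across factors = (0.22)(-0.13) + (0.72)(0.68)
  = -0.0286 +0.4896 = 0.4610

0.46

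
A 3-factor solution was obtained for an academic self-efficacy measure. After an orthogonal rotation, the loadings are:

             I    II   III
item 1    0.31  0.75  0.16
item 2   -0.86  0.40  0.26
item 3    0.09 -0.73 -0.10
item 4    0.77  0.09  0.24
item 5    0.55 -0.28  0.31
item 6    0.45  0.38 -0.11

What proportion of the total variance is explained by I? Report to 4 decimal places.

0.3236

SS loadings for I = 0.31² + (-0.86)² + 0.09² + 0.77² + 0.55² + 0.45² = 1.9417
Proportion of variance = 1.9417 / 6 = 0.3236.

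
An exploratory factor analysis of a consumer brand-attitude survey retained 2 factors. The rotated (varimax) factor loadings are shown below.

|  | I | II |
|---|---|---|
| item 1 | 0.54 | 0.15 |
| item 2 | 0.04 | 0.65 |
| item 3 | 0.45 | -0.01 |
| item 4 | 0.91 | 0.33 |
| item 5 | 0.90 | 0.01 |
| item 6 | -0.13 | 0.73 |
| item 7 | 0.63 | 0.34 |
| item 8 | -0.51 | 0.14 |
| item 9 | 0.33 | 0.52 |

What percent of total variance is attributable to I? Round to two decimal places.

SS loadings for I = 0.54² + 0.04² + 0.45² + 0.91² + 0.90² + (-0.13)² + 0.63² + (-0.51)² + 0.33² = 2.9166
With 9 standardized items, total variance = 9. Proportion = 2.9166/9 = 0.3241 → 32.41%.

32.41%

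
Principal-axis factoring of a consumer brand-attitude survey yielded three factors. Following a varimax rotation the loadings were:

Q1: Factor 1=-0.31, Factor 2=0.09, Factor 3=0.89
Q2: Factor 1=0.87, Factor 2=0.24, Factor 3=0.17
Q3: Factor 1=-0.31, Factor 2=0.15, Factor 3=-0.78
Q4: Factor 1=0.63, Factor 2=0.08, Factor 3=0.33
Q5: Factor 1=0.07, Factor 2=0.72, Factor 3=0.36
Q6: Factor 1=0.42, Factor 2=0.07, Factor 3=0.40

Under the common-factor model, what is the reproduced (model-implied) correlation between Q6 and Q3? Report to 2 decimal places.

-0.43

r̂ = Σ λ_i·λ_j across factors = (0.42)(-0.31) + (0.07)(0.15) + (0.40)(-0.78)
  = -0.1302 +0.0105 -0.3120 = -0.4317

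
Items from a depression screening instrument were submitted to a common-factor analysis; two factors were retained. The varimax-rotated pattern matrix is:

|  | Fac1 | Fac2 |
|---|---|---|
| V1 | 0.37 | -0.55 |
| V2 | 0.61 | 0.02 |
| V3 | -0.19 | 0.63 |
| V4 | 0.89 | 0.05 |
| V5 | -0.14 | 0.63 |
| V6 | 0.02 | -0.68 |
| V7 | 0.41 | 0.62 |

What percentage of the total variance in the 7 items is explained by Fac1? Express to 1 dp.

SS loadings for Fac1 = 0.37² + 0.61² + (-0.19)² + 0.89² + (-0.14)² + 0.02² + 0.41² = 1.5253
With 7 standardized items, total variance = 7. Proportion = 1.5253/7 = 0.2179 → 21.79%.

21.8%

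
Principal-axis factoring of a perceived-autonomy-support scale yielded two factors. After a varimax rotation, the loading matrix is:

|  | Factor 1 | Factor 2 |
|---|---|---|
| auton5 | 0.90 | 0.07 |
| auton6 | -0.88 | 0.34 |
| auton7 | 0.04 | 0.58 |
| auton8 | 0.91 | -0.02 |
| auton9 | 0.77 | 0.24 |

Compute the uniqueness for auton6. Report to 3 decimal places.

h² = (-0.88)² + 0.34² = 0.7744 + 0.1156 = 0.8900
Uniqueness u² = 1 − h² = 1 − 0.8900 = 0.1100

0.110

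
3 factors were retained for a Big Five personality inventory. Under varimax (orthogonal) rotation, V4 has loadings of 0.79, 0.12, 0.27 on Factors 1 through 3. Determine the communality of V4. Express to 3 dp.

h² = 0.79² + 0.12² + 0.27² = 0.6241 + 0.0144 + 0.0729 = 0.7114

0.711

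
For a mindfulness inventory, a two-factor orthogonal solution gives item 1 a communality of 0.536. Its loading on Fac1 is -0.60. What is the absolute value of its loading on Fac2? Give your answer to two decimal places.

Under orthogonal rotation h² = Σλ², so λ_Fac2² = h² − (0.3600) = 0.536 − 0.3600 = 0.1760.
|λ| = √0.1760 = 0.4195.

0.42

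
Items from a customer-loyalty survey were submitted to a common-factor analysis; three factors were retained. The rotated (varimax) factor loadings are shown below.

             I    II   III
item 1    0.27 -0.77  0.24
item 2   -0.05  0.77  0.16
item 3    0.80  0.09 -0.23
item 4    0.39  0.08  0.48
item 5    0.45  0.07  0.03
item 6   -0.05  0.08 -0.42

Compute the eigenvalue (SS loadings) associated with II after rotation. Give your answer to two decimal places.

SS loadings for II = (-0.77)² + 0.77² + 0.09² + 0.08² + 0.07² + 0.08² = 0.5929 + 0.5929 + 0.0081 + 0.0064 + 0.0049 + 0.0064 = 1.2116

1.21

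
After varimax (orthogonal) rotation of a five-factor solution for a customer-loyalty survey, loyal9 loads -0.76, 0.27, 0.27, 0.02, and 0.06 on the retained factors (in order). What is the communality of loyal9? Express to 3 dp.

h² = (-0.76)² + 0.27² + 0.27² + 0.02² + 0.06² = 0.5776 + 0.0729 + 0.0729 + 0.0004 + 0.0036 = 0.7274

0.727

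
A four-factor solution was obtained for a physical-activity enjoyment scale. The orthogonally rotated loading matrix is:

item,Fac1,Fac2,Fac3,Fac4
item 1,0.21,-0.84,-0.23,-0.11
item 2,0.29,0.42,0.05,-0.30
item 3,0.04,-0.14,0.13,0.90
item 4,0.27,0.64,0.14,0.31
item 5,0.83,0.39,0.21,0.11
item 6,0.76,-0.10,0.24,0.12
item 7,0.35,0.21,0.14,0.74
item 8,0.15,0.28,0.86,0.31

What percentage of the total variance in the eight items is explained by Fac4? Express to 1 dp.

21.0%

SS loadings for Fac4 = (-0.11)² + (-0.30)² + 0.90² + 0.31² + 0.11² + 0.12² + 0.74² + 0.31² = 1.6784
With 8 standardized items, total variance = 8. Proportion = 1.6784/8 = 0.2098 → 20.98%.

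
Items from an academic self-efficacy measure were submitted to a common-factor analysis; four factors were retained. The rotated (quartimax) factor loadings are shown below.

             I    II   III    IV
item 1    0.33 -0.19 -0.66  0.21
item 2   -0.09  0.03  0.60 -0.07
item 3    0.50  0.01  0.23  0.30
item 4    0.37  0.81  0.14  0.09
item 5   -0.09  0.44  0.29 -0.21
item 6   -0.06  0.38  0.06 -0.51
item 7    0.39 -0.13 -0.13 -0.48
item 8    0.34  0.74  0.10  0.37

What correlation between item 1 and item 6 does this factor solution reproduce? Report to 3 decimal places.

r̂ = Σ λ_i·λ_j across factors = (0.33)(-0.06) + (-0.19)(0.38) + (-0.66)(0.06) + (0.21)(-0.51)
  = -0.0198 -0.0722 -0.0396 -0.1071 = -0.2387

-0.239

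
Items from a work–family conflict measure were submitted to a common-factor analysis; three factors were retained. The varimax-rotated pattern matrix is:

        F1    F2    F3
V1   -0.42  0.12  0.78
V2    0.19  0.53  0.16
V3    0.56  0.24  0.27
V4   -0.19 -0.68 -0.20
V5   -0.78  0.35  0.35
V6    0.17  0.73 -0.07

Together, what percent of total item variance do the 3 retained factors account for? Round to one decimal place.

59.1%

Communalities: 0.7992, 0.3426, 0.4441, 0.5385, 0.8534, 0.5667; Σh² = 3.5445.
Total variance with 6 standardized items is 6, so the solution explains 3.5445/6 = 0.5907 = 59.08%.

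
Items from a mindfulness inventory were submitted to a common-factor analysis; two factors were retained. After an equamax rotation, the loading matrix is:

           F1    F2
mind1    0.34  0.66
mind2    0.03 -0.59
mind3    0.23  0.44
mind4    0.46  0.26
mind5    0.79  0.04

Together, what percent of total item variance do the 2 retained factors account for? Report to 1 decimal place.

Communalities: 0.5512, 0.3490, 0.2465, 0.2792, 0.6257; Σh² = 2.0516.
Total variance with 5 standardized items is 5, so the solution explains 2.0516/5 = 0.4103 = 41.03%.

41.0%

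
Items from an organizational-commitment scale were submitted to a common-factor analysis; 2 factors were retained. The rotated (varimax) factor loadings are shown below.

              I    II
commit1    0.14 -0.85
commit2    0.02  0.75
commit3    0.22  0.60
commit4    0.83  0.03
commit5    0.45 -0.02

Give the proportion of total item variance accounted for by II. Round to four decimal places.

SS loadings for II = (-0.85)² + 0.75² + 0.60² + 0.03² + (-0.02)² = 1.6463
Proportion of variance = 1.6463 / 5 = 0.3293.

0.3293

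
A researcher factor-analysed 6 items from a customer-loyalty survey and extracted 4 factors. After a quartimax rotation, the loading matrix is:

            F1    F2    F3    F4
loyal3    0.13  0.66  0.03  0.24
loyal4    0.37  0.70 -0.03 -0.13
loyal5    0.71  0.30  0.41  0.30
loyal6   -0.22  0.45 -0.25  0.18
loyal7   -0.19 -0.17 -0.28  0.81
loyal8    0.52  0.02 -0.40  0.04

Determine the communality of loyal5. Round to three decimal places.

h² = 0.71² + 0.30² + 0.41² + 0.30² = 0.5041 + 0.0900 + 0.1681 + 0.0900 = 0.8522

0.852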